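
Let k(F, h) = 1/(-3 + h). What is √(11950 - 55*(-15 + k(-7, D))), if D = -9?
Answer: √460065/6 ≈ 113.05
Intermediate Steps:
√(11950 - 55*(-15 + k(-7, D))) = √(11950 - 55*(-15 + 1/(-3 - 9))) = √(11950 - 55*(-15 + 1/(-12))) = √(11950 - 55*(-15 - 1/12)) = √(11950 - 55*(-181/12)) = √(11950 + 9955/12) = √(153355/12) = √460065/6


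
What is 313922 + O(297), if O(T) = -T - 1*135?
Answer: 313490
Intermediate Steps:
O(T) = -135 - T (O(T) = -T - 135 = -135 - T)
313922 + O(297) = 313922 + (-135 - 1*297) = 313922 + (-135 - 297) = 313922 - 432 = 313490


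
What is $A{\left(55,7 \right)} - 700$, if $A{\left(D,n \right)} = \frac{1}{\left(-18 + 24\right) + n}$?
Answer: $- \frac{9099}{13} \approx -699.92$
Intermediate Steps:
$A{\left(D,n \right)} = \frac{1}{6 + n}$
$A{\left(55,7 \right)} - 700 = \frac{1}{6 + 7} - 700 = \frac{1}{13} - 700 = - \frac{9099}{13}$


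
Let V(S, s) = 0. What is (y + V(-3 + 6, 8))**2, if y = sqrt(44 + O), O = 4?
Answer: 48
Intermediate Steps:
y = 4*sqrt(3) (y = sqrt(44 + 4) = sqrt(48) = 4*sqrt(3) ≈ 6.9282)
(y + V(-3 + 6, 8))**2 = (4*sqrt(3) + 0)**2 = (4*sqrt(3))**2 = 48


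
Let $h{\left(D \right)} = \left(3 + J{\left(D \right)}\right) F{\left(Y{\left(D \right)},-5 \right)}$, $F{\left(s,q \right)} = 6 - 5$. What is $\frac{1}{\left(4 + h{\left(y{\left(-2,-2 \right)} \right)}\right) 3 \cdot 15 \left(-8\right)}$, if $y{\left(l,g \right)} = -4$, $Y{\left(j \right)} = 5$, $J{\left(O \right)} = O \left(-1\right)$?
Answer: $- \frac{1}{3960} \approx -0.00025253$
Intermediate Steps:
$J{\left(O \right)} = - O$
$F{\left(s,q \right)} = 1$
$h{\left(D \right)} = 3 - D$ ($h{\left(D \right)} = \left(3 - D\right) 1 = 3 - D$)
$\frac{1}{\left(4 + h{\left(y{\left(-2,-2 \right)} \right)}\right) 3 \cdot 15 \left(-8\right)} = \frac{1}{\left(4 + \left(3 - -4\right)\right) 3 \cdot 15 \left(-8\right)} = \frac{1}{\left(4 + \left(3 + 4\right)\right) 3 \cdot 15 \left(-8\right)} = \frac{1}{\left(4 + 7\right) 3 \cdot 15 \left(-8\right)} = \frac{1}{11 \cdot 3 \cdot 15 \left(-8\right)} = \frac{1}{33 \cdot 15 \left(-8\right)} = \frac{1}{495 \left(-8\right)} = \frac{1}{-3960} = - \frac{1}{3960}$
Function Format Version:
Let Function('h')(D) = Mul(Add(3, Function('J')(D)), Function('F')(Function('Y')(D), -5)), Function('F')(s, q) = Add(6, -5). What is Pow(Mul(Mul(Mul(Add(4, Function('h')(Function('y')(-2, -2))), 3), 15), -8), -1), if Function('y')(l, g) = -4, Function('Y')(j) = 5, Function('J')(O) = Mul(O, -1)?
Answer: Rational(-1, 3960) ≈ -0.00025253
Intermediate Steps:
Function('J')(O) = Mul(-1, O)
Function('F')(s, q) = 1
Function('h')(D) = Add(3, Mul(-1, D)) (Function('h')(D) = Mul(Add(3, Mul(-1, D)), 1) = Add(3, Mul(-1, D)))
Pow(Mul(Mul(Mul(Add(4, Function('h')(Function('y')(-2, -2))), 3), 15), -8), -1) = Pow(Mul(Mul(Mul(Add(4, Add(3, Mul(-1, -4))), 3), 15), -8), -1) = Pow(Mul(Mul(Mul(Add(4, Add(3, 4)), 3), 15), -8), -1) = Pow(Mul(Mul(Mul(Add(4, 7), 3), 15), -8), -1) = Pow(Mul(Mul(Mul(11, 3), 15), -8), -1) = Pow(Mul(Mul(33, 15), -8), -1) = Pow(Mul(495, -8), -1) = Pow(-3960, -1) = Rational(-1, 3960)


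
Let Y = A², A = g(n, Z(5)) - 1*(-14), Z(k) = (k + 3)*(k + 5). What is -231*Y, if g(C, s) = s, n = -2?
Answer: -2041116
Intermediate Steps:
Z(k) = (3 + k)*(5 + k)
A = 94 (A = (15 + 5² + 8*5) - 1*(-14) = (15 + 25 + 40) + 14 = 80 + 14 = 94)
Y = 8836 (Y = 94² = 8836)
-231*Y = -231*8836 = -2041116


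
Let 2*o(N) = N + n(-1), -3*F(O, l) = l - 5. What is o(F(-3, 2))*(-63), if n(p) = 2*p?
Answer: 63/2 ≈ 31.500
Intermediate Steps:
F(O, l) = 5/3 - l/3 (F(O, l) = -(l - 5)/3 = -(-5 + l)/3 = 5/3 - l/3)
o(N) = -1 + N/2 (o(N) = (N + 2*(-1))/2 = (N - 2)/2 = (-2 + N)/2 = -1 + N/2)
o(F(-3, 2))*(-63) = (-1 + (5/3 - ⅓*2)/2)*(-63) = (-1 + (5/3 - ⅔)/2)*(-63) = (-1 + (½)*1)*(-63) = (-1 + ½)*(-63) = -½*(-63) = 63/2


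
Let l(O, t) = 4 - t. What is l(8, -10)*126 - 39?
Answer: 1725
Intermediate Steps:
l(8, -10)*126 - 39 = (4 - 1*(-10))*126 - 39 = (4 + 10)*126 - 39 = 14*126 - 39 = 1764 - 39 = 1725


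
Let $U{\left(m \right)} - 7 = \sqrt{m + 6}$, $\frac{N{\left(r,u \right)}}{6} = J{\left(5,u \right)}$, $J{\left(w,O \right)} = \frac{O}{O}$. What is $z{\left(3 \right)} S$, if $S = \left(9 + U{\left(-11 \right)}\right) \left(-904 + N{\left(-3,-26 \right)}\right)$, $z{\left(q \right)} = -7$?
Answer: $100576 + 6286 i \sqrt{5} \approx 1.0058 \cdot 10^{5} + 14056.0 i$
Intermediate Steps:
$J{\left(w,O \right)} = 1$
$N{\left(r,u \right)} = 6$ ($N{\left(r,u \right)} = 6 \cdot 1 = 6$)
$U{\left(m \right)} = 7 + \sqrt{6 + m}$ ($U{\left(m \right)} = 7 + \sqrt{m + 6} = 7 + \sqrt{6 + m}$)
$S = -14368 - 898 i \sqrt{5}$ ($S = \left(9 + \left(7 + \sqrt{6 - 11}\right)\right) \left(-904 + 6\right) = \left(9 + \left(7 + \sqrt{-5}\right)\right) \left(-898\right) = \left(9 + \left(7 + i \sqrt{5}\right)\right) \left(-898\right) = \left(16 + i \sqrt{5}\right) \left(-898\right) = -14368 - 898 i \sqrt{5} \approx -14368.0 - 2008.0 i$)
$z{\left(3 \right)} S = - 7 \left(-14368 - 898 i \sqrt{5}\right) = 100576 + 6286 i \sqrt{5}$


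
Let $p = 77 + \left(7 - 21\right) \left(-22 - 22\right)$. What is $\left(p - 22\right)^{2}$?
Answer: $450241$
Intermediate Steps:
$p = 693$ ($p = 77 - -616 = 77 + 616 = 693$)
$\left(p - 22\right)^{2} = \left(693 - 22\right)^{2} = 671^{2} = 450241$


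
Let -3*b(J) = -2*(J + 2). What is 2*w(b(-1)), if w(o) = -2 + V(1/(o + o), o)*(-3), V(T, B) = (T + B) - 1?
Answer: -13/2 ≈ -6.5000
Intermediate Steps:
b(J) = 4/3 + 2*J/3 (b(J) = -(-2)*(J + 2)/3 = -(-2)*(2 + J)/3 = -(-4 - 2*J)/3 = 4/3 + 2*J/3)
V(T, B) = -1 + B + T (V(T, B) = (B + T) - 1 = -1 + B + T)
w(o) = 1 - 3*o - 3/(2*o) (w(o) = -2 + (-1 + o + 1/(o + o))*(-3) = -2 + (-1 + o + 1/(2*o))*(-3) = -2 + (3 - 3*o - 3/(2*o)) = 1 - 3*o - 3/(2*o))
2*w(b(-1)) = 2*(1 - 3*(4/3 + (2/3)*(-1)) - 3/(2*(4/3 + (2/3)*(-1)))) = 2*(1 - 3*(4/3 - 2/3) - 3/(2*(4/3 - 2/3))) = 2*(1 - 3*2/3 - 3/(2*2/3)) = 2*(1 - 2 - 3/2*3/2) = 2*(1 - 2 - 9/4) = 2*(-13/4) = -13/2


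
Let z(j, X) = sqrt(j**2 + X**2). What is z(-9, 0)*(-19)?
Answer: -171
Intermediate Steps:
z(j, X) = sqrt(X**2 + j**2)
z(-9, 0)*(-19) = sqrt(0**2 + (-9)**2)*(-19) = sqrt(0 + 81)*(-19) = sqrt(81)*(-19) = 9*(-19) = -171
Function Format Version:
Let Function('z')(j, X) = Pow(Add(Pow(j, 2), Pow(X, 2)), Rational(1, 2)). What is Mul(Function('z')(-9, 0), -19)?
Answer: -171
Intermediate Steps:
Function('z')(j, X) = Pow(Add(Pow(X, 2), Pow(j, 2)), Rational(1, 2))
Mul(Function('z')(-9, 0), -19) = Mul(Pow(Add(Pow(0, 2), Pow(-9, 2)), Rational(1, 2)), -19) = Mul(Pow(Add(0, 81), Rational(1, 2)), -19) = Mul(Pow(81, Rational(1, 2)), -19) = Mul(9, -19) = -171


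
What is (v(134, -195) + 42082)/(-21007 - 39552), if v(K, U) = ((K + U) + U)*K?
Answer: -7778/60559 ≈ -0.12844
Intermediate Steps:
v(K, U) = K*(K + 2*U) (v(K, U) = (K + 2*U)*K = K*(K + 2*U))
(v(134, -195) + 42082)/(-21007 - 39552) = (134*(134 + 2*(-195)) + 42082)/(-21007 - 39552) = (134*(134 - 390) + 42082)/(-60559) = (134*(-256) + 42082)*(-1/60559) = (-34304 + 42082)*(-1/60559) = 7778*(-1/60559) = -7778/60559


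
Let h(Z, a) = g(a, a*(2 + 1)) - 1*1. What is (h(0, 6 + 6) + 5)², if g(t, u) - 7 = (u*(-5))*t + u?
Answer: 4464769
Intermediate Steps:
g(t, u) = 7 + u - 5*t*u (g(t, u) = 7 + ((u*(-5))*t + u) = 7 + ((-5*u)*t + u) = 7 + (-5*t*u + u) = 7 + (u - 5*t*u) = 7 + u - 5*t*u)
h(Z, a) = 6 - 15*a² + 3*a (h(Z, a) = (7 + a*(2 + 1) - 5*a*a*(2 + 1)) - 1*1 = (7 + a*3 - 5*a*a*3) - 1 = (7 + 3*a - 5*a*3*a) - 1 = (7 + 3*a - 15*a²) - 1 = (7 - 15*a² + 3*a) - 1 = 6 - 15*a² + 3*a)
(h(0, 6 + 6) + 5)² = ((6 - 15*(6 + 6)² + 3*(6 + 6)) + 5)² = ((6 - 15*12² + 3*12) + 5)² = ((6 - 15*144 + 36) + 5)² = ((6 - 2160 + 36) + 5)² = (-2118 + 5)² = (-2113)² = 4464769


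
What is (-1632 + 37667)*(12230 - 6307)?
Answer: 213435305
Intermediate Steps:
(-1632 + 37667)*(12230 - 6307) = 36035*5923 = 213435305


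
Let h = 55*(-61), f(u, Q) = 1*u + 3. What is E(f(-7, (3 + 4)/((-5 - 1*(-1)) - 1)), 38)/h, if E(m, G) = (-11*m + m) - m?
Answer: -4/305 ≈ -0.013115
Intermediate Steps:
f(u, Q) = 3 + u (f(u, Q) = u + 3 = 3 + u)
E(m, G) = -11*m (E(m, G) = -10*m - m = -11*m)
h = -3355
E(f(-7, (3 + 4)/((-5 - 1*(-1)) - 1)), 38)/h = -11*(3 - 7)/(-3355) = -11*(-4)*(-1/3355) = 44*(-1/3355) = -4/305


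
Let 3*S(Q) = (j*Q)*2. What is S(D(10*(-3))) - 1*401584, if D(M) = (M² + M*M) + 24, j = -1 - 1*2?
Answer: -405232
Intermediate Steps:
j = -3 (j = -1 - 2 = -3)
D(M) = 24 + 2*M² (D(M) = (M² + M²) + 24 = 2*M² + 24 = 24 + 2*M²)
S(Q) = -2*Q (S(Q) = (-3*Q*2)/3 = (-6*Q)/3 = -2*Q)
S(D(10*(-3))) - 1*401584 = -2*(24 + 2*(10*(-3))²) - 1*401584 = -2*(24 + 2*(-30)²) - 401584 = -2*(24 + 2*900) - 401584 = -2*(24 + 1800) - 401584 = -2*1824 - 401584 = -3648 - 401584 = -405232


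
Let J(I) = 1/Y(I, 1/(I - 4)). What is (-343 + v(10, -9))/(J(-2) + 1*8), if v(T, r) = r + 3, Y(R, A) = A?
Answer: -349/2 ≈ -174.50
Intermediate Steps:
v(T, r) = 3 + r
J(I) = -4 + I (J(I) = 1/(1/(I - 4)) = 1/(1/(-4 + I)) = -4 + I)
(-343 + v(10, -9))/(J(-2) + 1*8) = (-343 + (3 - 9))/((-4 - 2) + 1*8) = (-343 - 6)/(-6 + 8) = -349/2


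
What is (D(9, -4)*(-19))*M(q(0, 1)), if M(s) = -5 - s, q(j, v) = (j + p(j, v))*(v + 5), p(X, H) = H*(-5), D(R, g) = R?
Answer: -4275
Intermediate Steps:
p(X, H) = -5*H
q(j, v) = (5 + v)*(j - 5*v) (q(j, v) = (j - 5*v)*(v + 5) = (j - 5*v)*(5 + v) = (5 + v)*(j - 5*v))
(D(9, -4)*(-19))*M(q(0, 1)) = (9*(-19))*(-5 - (-25*1 - 5*1² + 5*0 + 0*1)) = -171*(-5 - (-25 - 5*1 + 0 + 0)) = -171*(-5 - (-25 - 5 + 0 + 0)) = -171*(-5 - 1*(-30)) = -171*(-5 + 30) = -171*25 = -4275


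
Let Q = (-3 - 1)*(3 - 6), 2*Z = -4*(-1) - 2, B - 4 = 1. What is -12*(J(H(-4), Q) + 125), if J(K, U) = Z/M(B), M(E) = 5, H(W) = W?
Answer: -7512/5 ≈ -1502.4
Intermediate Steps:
B = 5 (B = 4 + 1 = 5)
Z = 1 (Z = (-4*(-1) - 2)/2 = (4 - 2)/2 = (½)*2 = 1)
Q = 12 (Q = -4*(-3) = 12)
J(K, U) = ⅕ (J(K, U) = 1/5 = 1*(⅕) = ⅕)
-12*(J(H(-4), Q) + 125) = -12*(⅕ + 125) = -12*626/5 = -7512/5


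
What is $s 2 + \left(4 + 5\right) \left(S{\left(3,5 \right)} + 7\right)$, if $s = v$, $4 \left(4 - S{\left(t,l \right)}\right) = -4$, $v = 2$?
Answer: $112$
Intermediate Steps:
$S{\left(t,l \right)} = 5$ ($S{\left(t,l \right)} = 4 - -1 = 4 + 1 = 5$)
$s = 2$
$s 2 + \left(4 + 5\right) \left(S{\left(3,5 \right)} + 7\right) = 2 \cdot 2 + \left(4 + 5\right) \left(5 + 7\right) = 4 + 9 \cdot 12 = 4 + 108 = 112$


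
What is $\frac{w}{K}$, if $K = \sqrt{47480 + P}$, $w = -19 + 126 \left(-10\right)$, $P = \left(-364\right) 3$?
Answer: $- \frac{1279 \sqrt{11597}}{23194} \approx -5.9384$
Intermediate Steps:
$P = -1092$
$w = -1279$ ($w = -19 - 1260 = -1279$)
$K = 2 \sqrt{11597}$ ($K = \sqrt{47480 - 1092} = \sqrt{46388} = 2 \sqrt{11597} \approx 215.38$)
$\frac{w}{K} = - \frac{1279}{2 \sqrt{11597}} = - 1279 \frac{\sqrt{11597}}{23194} = - \frac{1279 \sqrt{11597}}{23194}$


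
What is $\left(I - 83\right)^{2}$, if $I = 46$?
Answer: $1369$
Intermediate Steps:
$\left(I - 83\right)^{2} = \left(46 - 83\right)^{2} = \left(-37\right)^{2} = 1369$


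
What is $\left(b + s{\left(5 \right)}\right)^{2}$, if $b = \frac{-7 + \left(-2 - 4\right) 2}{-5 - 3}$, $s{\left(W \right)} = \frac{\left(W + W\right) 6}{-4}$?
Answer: $\frac{10201}{64} \approx 159.39$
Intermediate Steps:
$s{\left(W \right)} = - 3 W$ ($s{\left(W \right)} = 2 W 6 \left(- \frac{1}{4}\right) = 12 W \left(- \frac{1}{4}\right) = - 3 W$)
$b = \frac{19}{8}$ ($b = \frac{-7 - 12}{-8} = \left(-7 - 12\right) \left(- \frac{1}{8}\right) = \left(-19\right) \left(- \frac{1}{8}\right) = \frac{19}{8} \approx 2.375$)
$\left(b + s{\left(5 \right)}\right)^{2} = \left(\frac{19}{8} - 15\right)^{2} = \left(- \frac{101}{8}\right)^{2} = \frac{10201}{64}$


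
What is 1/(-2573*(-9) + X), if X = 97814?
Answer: 1/120971 ≈ 8.2664e-6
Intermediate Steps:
1/(-2573*(-9) + X) = 1/(-2573*(-9) + 97814) = 1/(23157 + 97814) = 1/120971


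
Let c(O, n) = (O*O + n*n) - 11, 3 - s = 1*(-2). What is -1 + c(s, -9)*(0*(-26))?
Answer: -1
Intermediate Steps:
s = 5 (s = 3 - (-2) = 3 - 1*(-2) = 3 + 2 = 5)
c(O, n) = -11 + O² + n² (c(O, n) = (O² + n²) - 11 = -11 + O² + n²)
-1 + c(s, -9)*(0*(-26)) = -1 + (-11 + 5² + (-9)²)*(0*(-26)) = -1 + (-11 + 25 + 81)*0 = -1 + 95*0 = -1 + 0 = -1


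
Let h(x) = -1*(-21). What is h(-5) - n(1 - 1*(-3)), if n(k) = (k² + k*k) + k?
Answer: -15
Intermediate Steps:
h(x) = 21
n(k) = k + 2*k² (n(k) = (k² + k²) + k = 2*k² + k = k + 2*k²)
h(-5) - n(1 - 1*(-3)) = 21 - (1 - 1*(-3))*(1 + 2*(1 - 1*(-3))) = 21 - (1 + 3)*(1 + 2*(1 + 3)) = 21 - 4*(1 + 2*4) = 21 - 4*(1 + 8) = 21 - 4*9 = 21 - 1*36 = 21 - 36 = -15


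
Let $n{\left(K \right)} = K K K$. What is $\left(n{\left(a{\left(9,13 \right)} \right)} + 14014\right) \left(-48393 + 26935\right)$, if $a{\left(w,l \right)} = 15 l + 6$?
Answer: $-174552568670$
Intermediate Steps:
$a{\left(w,l \right)} = 6 + 15 l$
$n{\left(K \right)} = K^{3}$ ($n{\left(K \right)} = K^{2} K = K^{3}$)
$\left(n{\left(a{\left(9,13 \right)} \right)} + 14014\right) \left(-48393 + 26935\right) = \left(\left(6 + 15 \cdot 13\right)^{3} + 14014\right) \left(-48393 + 26935\right) = \left(\left(6 + 195\right)^{3} + 14014\right) \left(-21458\right) = \left(201^{3} + 14014\right) \left(-21458\right) = \left(8120601 + 14014\right) \left(-21458\right) = 8134615 \left(-21458\right) = -174552568670$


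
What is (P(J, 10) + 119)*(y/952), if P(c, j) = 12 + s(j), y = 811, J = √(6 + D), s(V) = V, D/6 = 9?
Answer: 114351/952 ≈ 120.12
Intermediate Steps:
D = 54 (D = 6*9 = 54)
J = 2*√15 (J = √(6 + 54) = √60 = 2*√15 ≈ 7.7460)
P(c, j) = 12 + j
(P(J, 10) + 119)*(y/952) = ((12 + 10) + 119)*(811/952) = (22 + 119)*(811*(1/952)) = 141*(811/952) = 114351/952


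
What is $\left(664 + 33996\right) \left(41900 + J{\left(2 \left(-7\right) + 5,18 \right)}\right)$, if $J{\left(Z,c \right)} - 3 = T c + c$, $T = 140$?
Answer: $1540325060$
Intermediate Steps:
$J{\left(Z,c \right)} = 3 + 141 c$ ($J{\left(Z,c \right)} = 3 + \left(140 c + c\right) = 3 + 141 c$)
$\left(664 + 33996\right) \left(41900 + J{\left(2 \left(-7\right) + 5,18 \right)}\right) = \left(664 + 33996\right) \left(41900 + \left(3 + 141 \cdot 18\right)\right) = 34660 \left(41900 + \left(3 + 2538\right)\right) = 34660 \left(41900 + 2541\right) = 34660 \cdot 44441 = 1540325060$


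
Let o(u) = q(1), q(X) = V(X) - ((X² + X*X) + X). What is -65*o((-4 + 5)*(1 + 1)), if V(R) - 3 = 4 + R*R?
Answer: -325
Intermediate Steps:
V(R) = 7 + R² (V(R) = 3 + (4 + R*R) = 3 + (4 + R²) = 7 + R²)
q(X) = 7 - X - X² (q(X) = (7 + X²) - ((X² + X*X) + X) = (7 + X²) - ((X² + X²) + X) = (7 + X²) - (2*X² + X) = (7 + X²) - (X + 2*X²) = (7 + X²) + (-X - 2*X²) = 7 - X - X²)
o(u) = 5 (o(u) = 7 - 1*1 - 1*1² = 7 - 1 - 1*1 = 7 - 1 - 1 = 5)
-65*o((-4 + 5)*(1 + 1)) = -65*5 = -325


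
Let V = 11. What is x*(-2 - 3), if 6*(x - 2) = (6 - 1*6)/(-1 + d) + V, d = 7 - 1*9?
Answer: -115/6 ≈ -19.167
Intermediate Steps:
d = -2 (d = 7 - 9 = -2)
x = 23/6 (x = 2 + ((6 - 1*6)/(-1 - 2) + 11)/6 = 2 + ((6 - 6)/(-3) + 11)/6 = 2 + (-1/3*0 + 11)/6 = 2 + (0 + 11)/6 = 2 + (1/6)*11 = 2 + 11/6 = 23/6 ≈ 3.8333)
x*(-2 - 3) = 23*(-2 - 3)/6 = (23/6)*(-5) = -115/6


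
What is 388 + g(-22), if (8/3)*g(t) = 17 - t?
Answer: 3221/8 ≈ 402.63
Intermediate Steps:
g(t) = 51/8 - 3*t/8 (g(t) = 3*(17 - t)/8 = 51/8 - 3*t/8)
388 + g(-22) = 388 + (51/8 - 3/8*(-22)) = 388 + (51/8 + 33/4) = 388 + 117/8 = 3221/8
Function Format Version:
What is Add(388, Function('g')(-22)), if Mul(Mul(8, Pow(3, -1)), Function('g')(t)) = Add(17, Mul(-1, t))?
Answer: Rational(3221, 8) ≈ 402.63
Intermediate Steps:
Function('g')(t) = Add(Rational(51, 8), Mul(Rational(-3, 8), t)) (Function('g')(t) = Mul(Rational(3, 8), Add(17, Mul(-1, t))) = Add(Rational(51, 8), Mul(Rational(-3, 8), t)))
Add(388, Function('g')(-22)) = Add(388, Add(Rational(51, 8), Mul(Rational(-3, 8), -22))) = Add(388, Add(Rational(51, 8), Rational(33, 4))) = Add(388, Rational(117, 8)) = Rational(3221, 8)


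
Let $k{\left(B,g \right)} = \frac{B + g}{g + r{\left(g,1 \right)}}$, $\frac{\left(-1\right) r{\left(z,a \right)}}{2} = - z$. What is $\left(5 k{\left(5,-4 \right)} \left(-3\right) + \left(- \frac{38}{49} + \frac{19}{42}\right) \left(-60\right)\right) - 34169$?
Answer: $- \frac{6693079}{196} \approx -34148.0$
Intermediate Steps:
$r{\left(z,a \right)} = 2 z$ ($r{\left(z,a \right)} = - 2 \left(- z\right) = 2 z$)
$k{\left(B,g \right)} = \frac{B + g}{3 g}$ ($k{\left(B,g \right)} = \frac{B + g}{g + 2 g} = \frac{B + g}{3 g}$)
$\left(5 k{\left(5,-4 \right)} \left(-3\right) + \left(- \frac{38}{49} + \frac{19}{42}\right) \left(-60\right)\right) - 34169 = \left(5 \frac{5 - 4}{3 \left(-4\right)} \left(-3\right) + \left(- \frac{38}{49} + \frac{19}{42}\right) \left(-60\right)\right) - 34169 = \left(5 \cdot \frac{1}{3} \left(- \frac{1}{4}\right) 1 \left(-3\right) + \left(\left(-38\right) \frac{1}{49} + 19 \cdot \frac{1}{42}\right) \left(-60\right)\right) - 34169 = \left(5 \left(- \frac{1}{12}\right) \left(-3\right) + \left(- \frac{38}{49} + \frac{19}{42}\right) \left(-60\right)\right) - 34169 = \left(\left(- \frac{5}{12}\right) \left(-3\right) - - \frac{950}{49}\right) - 34169 = \left(\frac{5}{4} + \frac{950}{49}\right) - 34169 = \frac{4045}{196} - 34169 = - \frac{6693079}{196}$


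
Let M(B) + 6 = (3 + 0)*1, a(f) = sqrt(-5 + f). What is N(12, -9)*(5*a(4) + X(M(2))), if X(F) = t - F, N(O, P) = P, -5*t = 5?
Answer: -18 - 45*I ≈ -18.0 - 45.0*I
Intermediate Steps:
t = -1 (t = -1/5*5 = -1)
M(B) = -3 (M(B) = -6 + (3 + 0)*1 = -6 + 3*1 = -6 + 3 = -3)
X(F) = -1 - F
N(12, -9)*(5*a(4) + X(M(2))) = -9*(5*sqrt(-5 + 4) + (-1 - 1*(-3))) = -9*(5*sqrt(-1) + (-1 + 3)) = -9*(5*I + 2) = -9*(2 + 5*I) = -18 - 45*I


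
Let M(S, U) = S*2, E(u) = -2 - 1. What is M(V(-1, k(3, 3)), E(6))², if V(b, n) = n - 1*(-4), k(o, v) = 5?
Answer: 324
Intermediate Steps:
E(u) = -3
V(b, n) = 4 + n (V(b, n) = n + 4 = 4 + n)
M(S, U) = 2*S
M(V(-1, k(3, 3)), E(6))² = (2*(4 + 5))² = (2*9)² = 18² = 324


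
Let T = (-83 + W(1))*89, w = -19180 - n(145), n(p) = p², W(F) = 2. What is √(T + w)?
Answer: I*√47414 ≈ 217.75*I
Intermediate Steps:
w = -40205 (w = -19180 - 1*145² = -19180 - 1*21025 = -19180 - 21025 = -40205)
T = -7209 (T = (-83 + 2)*89 = -81*89 = -7209)
√(T + w) = √(-7209 - 40205) = √(-47414) = I*√47414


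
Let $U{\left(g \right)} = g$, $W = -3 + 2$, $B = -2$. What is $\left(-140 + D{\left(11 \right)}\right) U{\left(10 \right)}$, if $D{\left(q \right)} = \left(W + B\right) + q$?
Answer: $-1320$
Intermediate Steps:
$W = -1$
$D{\left(q \right)} = -3 + q$ ($D{\left(q \right)} = \left(-1 - 2\right) + q = -3 + q$)
$\left(-140 + D{\left(11 \right)}\right) U{\left(10 \right)} = \left(-140 + \left(-3 + 11\right)\right) 10 = \left(-140 + 8\right) 10 = \left(-132\right) 10 = -1320$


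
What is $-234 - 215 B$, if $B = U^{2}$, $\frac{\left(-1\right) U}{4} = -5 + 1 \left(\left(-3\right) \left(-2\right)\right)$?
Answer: $-3674$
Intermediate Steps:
$U = -4$ ($U = - 4 \left(-5 + 1 \left(\left(-3\right) \left(-2\right)\right)\right) = - 4 \left(-5 + 1 \cdot 6\right) = - 4 \left(-5 + 6\right) = \left(-4\right) 1 = -4$)
$B = 16$ ($B = \left(-4\right)^{2} = 16$)
$-234 - 215 B = -234 - 3440 = -3674$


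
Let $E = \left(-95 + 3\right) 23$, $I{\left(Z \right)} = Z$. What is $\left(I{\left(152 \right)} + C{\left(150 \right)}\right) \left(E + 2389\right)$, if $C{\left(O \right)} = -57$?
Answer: $25935$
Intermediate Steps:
$E = -2116$ ($E = \left(-92\right) 23 = -2116$)
$\left(I{\left(152 \right)} + C{\left(150 \right)}\right) \left(E + 2389\right) = \left(152 - 57\right) \left(-2116 + 2389\right) = 95 \cdot 273 = 25935$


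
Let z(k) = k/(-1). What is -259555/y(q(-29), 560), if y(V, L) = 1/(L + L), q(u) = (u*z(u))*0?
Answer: -290701600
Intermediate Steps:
z(k) = -k (z(k) = k*(-1) = -k)
q(u) = 0 (q(u) = (u*(-u))*0 = -u**2*0 = 0)
y(V, L) = 1/(2*L)
-259555/y(q(-29), 560) = -259555/((1/2)/560) = -259555/((1/2)*(1/560)) = -259555/1/1120 = -259555*1120 = -290701600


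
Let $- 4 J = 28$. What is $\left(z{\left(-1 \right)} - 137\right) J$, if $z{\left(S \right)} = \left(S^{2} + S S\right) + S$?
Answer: $952$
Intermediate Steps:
$z{\left(S \right)} = S + 2 S^{2}$ ($z{\left(S \right)} = \left(S^{2} + S^{2}\right) + S = 2 S^{2} + S = S + 2 S^{2}$)
$J = -7$ ($J = \left(- \frac{1}{4}\right) 28 = -7$)
$\left(z{\left(-1 \right)} - 137\right) J = \left(- (1 + 2 \left(-1\right)) - 137\right) \left(-7\right) = \left(- (1 - 2) - 137\right) \left(-7\right) = \left(\left(-1\right) \left(-1\right) - 137\right) \left(-7\right) = \left(1 - 137\right) \left(-7\right) = \left(-136\right) \left(-7\right) = 952$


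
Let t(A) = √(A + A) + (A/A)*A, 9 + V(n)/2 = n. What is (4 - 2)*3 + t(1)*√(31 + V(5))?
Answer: 6 + √23 + √46 ≈ 17.578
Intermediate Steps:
V(n) = -18 + 2*n
t(A) = A + √2*√A (t(A) = √(2*A) + 1*A = √2*√A + A = A + √2*√A)
(4 - 2)*3 + t(1)*√(31 + V(5)) = (4 - 2)*3 + (1 + √2*√1)*√(31 + (-18 + 2*5)) = 2*3 + (1 + √2*1)*√(31 + (-18 + 10)) = 6 + (1 + √2)*√(31 - 8) = 6 + (1 + √2)*√23 = 6 + √23*(1 + √2)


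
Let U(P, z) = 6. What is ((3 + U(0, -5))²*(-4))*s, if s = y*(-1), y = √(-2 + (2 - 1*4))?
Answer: 648*I ≈ 648.0*I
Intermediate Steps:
y = 2*I (y = √(-2 + (2 - 4)) = √(-2 - 2) = √(-4) = 2*I ≈ 2.0*I)
s = -2*I (s = (2*I)*(-1) = -2*I ≈ -2.0*I)
((3 + U(0, -5))²*(-4))*s = ((3 + 6)²*(-4))*(-2*I) = (9²*(-4))*(-2*I) = (81*(-4))*(-2*I) = -(-648)*I = 648*I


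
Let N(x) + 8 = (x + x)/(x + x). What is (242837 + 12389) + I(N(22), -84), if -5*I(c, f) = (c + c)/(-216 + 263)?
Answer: 59978124/235 ≈ 2.5523e+5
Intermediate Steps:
N(x) = -7 (N(x) = -8 + (x + x)/(x + x) = -8 + (2*x)/((2*x)) = -8 + (2*x)*(1/(2*x)) = -8 + 1 = -7)
I(c, f) = -2*c/235 (I(c, f) = -(c + c)/(5*(-216 + 263)) = -2*c/(5*47) = -2*c/235)
(242837 + 12389) + I(N(22), -84) = (242837 + 12389) - 2/235*(-7) = 255226 + 14/235 = 59978124/235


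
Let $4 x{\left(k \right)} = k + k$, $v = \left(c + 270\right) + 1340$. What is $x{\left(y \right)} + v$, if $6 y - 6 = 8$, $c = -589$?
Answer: $\frac{6133}{6} \approx 1022.2$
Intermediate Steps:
$y = \frac{7}{3}$ ($y = 1 + \frac{1}{6} \cdot 8 = 1 + \frac{4}{3} = \frac{7}{3} \approx 2.3333$)
$v = 1021$ ($v = \left(-589 + 270\right) + 1340 = -319 + 1340 = 1021$)
$x{\left(k \right)} = \frac{k}{2}$ ($x{\left(k \right)} = \frac{k + k}{4} = \frac{2 k}{4} = \frac{k}{2}$)
$x{\left(y \right)} + v = \frac{1}{2} \cdot \frac{7}{3} + 1021 = \frac{7}{6} + 1021 = \frac{6133}{6}$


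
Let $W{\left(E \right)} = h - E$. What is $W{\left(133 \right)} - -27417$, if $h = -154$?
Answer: $27130$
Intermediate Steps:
$W{\left(E \right)} = -154 - E$
$W{\left(133 \right)} - -27417 = \left(-154 - 133\right) - -27417 = \left(-154 - 133\right) + 27417 = -287 + 27417 = 27130$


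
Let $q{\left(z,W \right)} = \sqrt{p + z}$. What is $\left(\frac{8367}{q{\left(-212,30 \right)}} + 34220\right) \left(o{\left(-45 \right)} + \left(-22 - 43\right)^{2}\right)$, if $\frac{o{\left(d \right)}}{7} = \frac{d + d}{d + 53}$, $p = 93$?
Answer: $141884675 - \frac{138766695 i \sqrt{119}}{476} \approx 1.4188 \cdot 10^{8} - 3.1802 \cdot 10^{6} i$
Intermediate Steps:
$q{\left(z,W \right)} = \sqrt{93 + z}$
$o{\left(d \right)} = \frac{14 d}{53 + d}$ ($o{\left(d \right)} = 7 \frac{d + d}{d + 53} = 7 \frac{2 d}{53 + d} = \frac{14 d}{53 + d}$)
$\left(\frac{8367}{q{\left(-212,30 \right)}} + 34220\right) \left(o{\left(-45 \right)} + \left(-22 - 43\right)^{2}\right) = \left(\frac{8367}{\sqrt{93 - 212}} + 34220\right) \left(14 \left(-45\right) \frac{1}{53 - 45} + \left(-22 - 43\right)^{2}\right) = \left(\frac{8367}{\sqrt{-119}} + 34220\right) \left(14 \left(-45\right) \frac{1}{8} + \left(-65\right)^{2}\right) = \left(\frac{8367}{i \sqrt{119}} + 34220\right) \left(14 \left(-45\right) \frac{1}{8} + 4225\right) = \left(8367 \left(- \frac{i \sqrt{119}}{119}\right) + 34220\right) \left(- \frac{315}{4} + 4225\right) = \left(- \frac{8367 i \sqrt{119}}{119} + 34220\right) \frac{16585}{4} = \left(34220 - \frac{8367 i \sqrt{119}}{119}\right) \frac{16585}{4} = 141884675 - \frac{138766695 i \sqrt{119}}{476}$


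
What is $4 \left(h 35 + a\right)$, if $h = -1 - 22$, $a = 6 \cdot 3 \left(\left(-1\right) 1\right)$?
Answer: $-3292$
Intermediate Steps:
$a = -18$ ($a = 18 \left(-1\right) = -18$)
$h = -23$ ($h = -1 - 22 = -23$)
$4 \left(h 35 + a\right) = 4 \left(\left(-23\right) 35 - 18\right) = 4 \left(-805 - 18\right) = 4 \left(-823\right) = -3292$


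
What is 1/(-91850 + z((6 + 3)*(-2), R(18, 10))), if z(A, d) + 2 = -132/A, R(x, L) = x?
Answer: -3/275534 ≈ -1.0888e-5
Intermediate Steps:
z(A, d) = -2 - 132/A
1/(-91850 + z((6 + 3)*(-2), R(18, 10))) = 1/(-91850 + (-2 - 132*(-1/(2*(6 + 3))))) = 1/(-91850 + (-2 - 132/(9*(-2)))) = 1/(-91850 + (-2 - 132/(-18))) = 1/(-91850 + (-2 - 132*(-1/18))) = 1/(-91850 + (-2 + 22/3)) = 1/(-91850 + 16/3) = 1/(-275534/3) = -3/275534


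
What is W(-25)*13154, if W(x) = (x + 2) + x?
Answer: -631392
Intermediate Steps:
W(x) = 2 + 2*x (W(x) = (2 + x) + x = 2 + 2*x)
W(-25)*13154 = (2 + 2*(-25))*13154 = (2 - 50)*13154 = -48*13154 = -631392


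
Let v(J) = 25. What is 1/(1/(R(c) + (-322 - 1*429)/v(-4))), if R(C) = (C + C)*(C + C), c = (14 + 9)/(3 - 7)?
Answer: 10221/100 ≈ 102.21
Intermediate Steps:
c = -23/4 (c = 23/(-4) = 23*(-1/4) = -23/4 ≈ -5.7500)
R(C) = 4*C**2 (R(C) = (2*C)*(2*C) = 4*C**2)
1/(1/(R(c) + (-322 - 1*429)/v(-4))) = 1/(1/(4*(-23/4)**2 + (-322 - 1*429)/25)) = 1/(1/(4*(529/16) + (-322 - 429)*(1/25))) = 1/(1/(529/4 - 751*1/25)) = 1/(1/(529/4 - 751/25)) = 1/(1/(10221/100)) = 1/(100/10221) = 10221/100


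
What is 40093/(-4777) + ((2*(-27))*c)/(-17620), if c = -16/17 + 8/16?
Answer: -141310493/16834148 ≈ -8.3943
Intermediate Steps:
c = -15/34 (c = -16*1/17 + 8*(1/16) = -16/17 + ½ = -15/34 ≈ -0.44118)
40093/(-4777) + ((2*(-27))*c)/(-17620) = 40093/(-4777) + ((2*(-27))*(-15/34))/(-17620) = 40093*(-1/4777) - 54*(-15/34)*(-1/17620) = -40093/4777 + (405/17)*(-1/17620) = -40093/4777 - 81/59908 = -141310493/16834148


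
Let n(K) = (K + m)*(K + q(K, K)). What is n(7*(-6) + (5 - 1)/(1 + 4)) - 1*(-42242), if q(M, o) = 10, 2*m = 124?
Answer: 1039826/25 ≈ 41593.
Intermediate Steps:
m = 62 (m = (1/2)*124 = 62)
n(K) = (10 + K)*(62 + K) (n(K) = (K + 62)*(K + 10) = (62 + K)*(10 + K) = (10 + K)*(62 + K))
n(7*(-6) + (5 - 1)/(1 + 4)) - 1*(-42242) = (620 + (7*(-6) + (5 - 1)/(1 + 4))**2 + 72*(7*(-6) + (5 - 1)/(1 + 4))) - 1*(-42242) = (620 + (-42 + 4/5)**2 + 72*(-42 + 4/5)) + 42242 = (620 + (-206/5)**2 + 72*(-206/5)) + 42242 = (620 + 42436/25 - 14832/5) + 42242 = -16224/25 + 42242 = 1039826/25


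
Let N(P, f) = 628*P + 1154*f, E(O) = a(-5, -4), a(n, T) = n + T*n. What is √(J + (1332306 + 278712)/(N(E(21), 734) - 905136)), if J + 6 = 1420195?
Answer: √210337729059835/12170 ≈ 1191.7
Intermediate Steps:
J = 1420189 (J = -6 + 1420195 = 1420189)
E(O) = 15 (E(O) = -5*(1 - 4) = -5*(-3) = 15)
√(J + (1332306 + 278712)/(N(E(21), 734) - 905136)) = √(1420189 + (1332306 + 278712)/((628*15 + 1154*734) - 905136)) = √(1420189 + 1611018/((9420 + 847036) - 905136)) = √(1420189 + 1611018/(856456 - 905136)) = √(1420189 + 1611018/(-48680)) = √(1420189 + 1611018*(-1/48680)) = √(1420189 - 805509/24340) = √(34566594751/24340) = √210337729059835/12170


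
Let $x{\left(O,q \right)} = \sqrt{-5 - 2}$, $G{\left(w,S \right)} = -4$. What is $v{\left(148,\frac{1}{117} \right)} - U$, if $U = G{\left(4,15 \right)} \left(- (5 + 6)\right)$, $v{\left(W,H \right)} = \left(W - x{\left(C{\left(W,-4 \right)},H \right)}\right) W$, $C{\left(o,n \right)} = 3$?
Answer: $21860 - 148 i \sqrt{7} \approx 21860.0 - 391.57 i$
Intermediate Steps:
$x{\left(O,q \right)} = i \sqrt{7}$ ($x{\left(O,q \right)} = \sqrt{-7} = i \sqrt{7}$)
$v{\left(W,H \right)} = W \left(W - i \sqrt{7}\right)$ ($v{\left(W,H \right)} = \left(W - i \sqrt{7}\right) W = W \left(W - i \sqrt{7}\right)$)
$U = 44$ ($U = - 4 \left(- (5 + 6)\right) = - 4 \left(\left(-1\right) 11\right) = \left(-4\right) \left(-11\right) = 44$)
$v{\left(148,\frac{1}{117} \right)} - U = 148 \left(148 - i \sqrt{7}\right) - 44 = \left(21904 - 148 i \sqrt{7}\right) - 44 = 21860 - 148 i \sqrt{7}$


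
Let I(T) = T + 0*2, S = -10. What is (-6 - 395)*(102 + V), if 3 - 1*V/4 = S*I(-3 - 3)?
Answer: 50526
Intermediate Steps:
I(T) = T (I(T) = T + 0 = T)
V = -228 (V = 12 - (-40)*(-3 - 3) = 12 - (-40)*(-6) = 12 - 4*60 = 12 - 240 = -228)
(-6 - 395)*(102 + V) = (-6 - 395)*(102 - 228) = -401*(-126) = 50526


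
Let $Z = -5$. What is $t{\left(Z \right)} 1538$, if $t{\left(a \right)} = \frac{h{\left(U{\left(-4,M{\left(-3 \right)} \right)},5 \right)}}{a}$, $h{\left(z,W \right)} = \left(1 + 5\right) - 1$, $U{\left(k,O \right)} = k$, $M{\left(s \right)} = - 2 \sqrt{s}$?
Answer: $-1538$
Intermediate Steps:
$h{\left(z,W \right)} = 5$ ($h{\left(z,W \right)} = 6 - 1 = 5$)
$t{\left(a \right)} = \frac{5}{a}$
$t{\left(Z \right)} 1538 = \frac{5}{-5} \cdot 1538 = 5 \left(- \frac{1}{5}\right) 1538 = \left(-1\right) 1538 = -1538$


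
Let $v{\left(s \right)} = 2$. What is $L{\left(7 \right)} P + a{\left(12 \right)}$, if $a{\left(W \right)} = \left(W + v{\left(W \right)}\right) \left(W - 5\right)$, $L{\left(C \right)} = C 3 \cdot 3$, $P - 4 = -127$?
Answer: $-7651$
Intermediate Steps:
$P = -123$ ($P = 4 - 127 = -123$)
$L{\left(C \right)} = 9 C$ ($L{\left(C \right)} = 3 C 3 = 9 C$)
$a{\left(W \right)} = \left(-5 + W\right) \left(2 + W\right)$ ($a{\left(W \right)} = \left(W + 2\right) \left(W - 5\right) = \left(2 + W\right) \left(-5 + W\right) = \left(-5 + W\right) \left(2 + W\right)$)
$L{\left(7 \right)} P + a{\left(12 \right)} = 9 \cdot 7 \left(-123\right) - \left(46 - 144\right) = 63 \left(-123\right) - -98 = -7749 + 98 = -7651$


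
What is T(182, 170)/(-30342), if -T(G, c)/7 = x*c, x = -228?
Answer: -45220/5057 ≈ -8.9421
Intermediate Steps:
T(G, c) = 1596*c (T(G, c) = -(-1596)*c = 1596*c)
T(182, 170)/(-30342) = (1596*170)/(-30342) = 271320*(-1/30342) = -45220/5057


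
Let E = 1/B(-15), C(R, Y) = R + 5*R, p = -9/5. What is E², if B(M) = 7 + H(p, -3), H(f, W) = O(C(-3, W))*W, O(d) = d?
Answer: 1/3721 ≈ 0.00026874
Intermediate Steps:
p = -9/5 ≈ -1.8000
C(R, Y) = 6*R
H(f, W) = -18*W (H(f, W) = (6*(-3))*W = -18*W)
B(M) = 61 (B(M) = 7 - 18*(-3) = 7 + 54 = 61)
E = 1/61 ≈ 0.016393
E² = (1/61)² = 1/3721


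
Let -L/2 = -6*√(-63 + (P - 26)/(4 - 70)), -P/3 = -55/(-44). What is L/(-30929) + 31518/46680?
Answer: 5253/7780 - 7*I*√22242/340219 ≈ 0.67519 - 0.0030685*I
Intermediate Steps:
P = -15/4 (P = -(-165)/(-44) = -(-165)*(-1)/44 = -3*5/4 = -15/4 ≈ -3.7500)
L = 7*I*√22242/11 (L = -(-12)*√(-63 + (-15/4 - 26)/(4 - 70)) = -(-12)*√(-63 - 119/4/(-66)) = -(-12)*√(-63 - 119/4*(-1/66)) = -(-12)*√(-63 + 119/264) = -(-12)*√(-16513/264) = -(-12)*7*I*√22242/132 = -(-7)*I*√22242/11 = 7*I*√22242/11 ≈ 94.906*I)
L/(-30929) + 31518/46680 = (7*I*√22242/11)/(-30929) + 31518/46680 = (7*I*√22242/11)*(-1/30929) + 31518*(1/46680) = -7*I*√22242/340219 + 5253/7780 = 5253/7780 - 7*I*√22242/340219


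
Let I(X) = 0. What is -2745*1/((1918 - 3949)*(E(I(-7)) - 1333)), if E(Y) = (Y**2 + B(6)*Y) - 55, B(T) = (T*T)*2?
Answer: -915/939676 ≈ -0.00097374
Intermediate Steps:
B(T) = 2*T**2 (B(T) = T**2*2 = 2*T**2)
E(Y) = -55 + Y**2 + 72*Y (E(Y) = (Y**2 + (2*6**2)*Y) - 55 = (Y**2 + (2*36)*Y) - 55 = (Y**2 + 72*Y) - 55 = -55 + Y**2 + 72*Y)
-2745*1/((1918 - 3949)*(E(I(-7)) - 1333)) = -2745*1/((1918 - 3949)*((-55 + 0**2 + 72*0) - 1333)) = -2745*(-1/(2031*((-55 + 0 + 0) - 1333))) = -2745*(-1/(2031*(-55 - 1333))) = -2745/((-2031*(-1388))) = -2745/2819028 = -2745*1/2819028 = -915/939676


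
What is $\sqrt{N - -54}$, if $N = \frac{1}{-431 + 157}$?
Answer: $\frac{\sqrt{4053830}}{274} \approx 7.3482$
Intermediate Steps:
$N = - \frac{1}{274}$ ($N = \frac{1}{-274} = - \frac{1}{274} \approx -0.0036496$)
$\sqrt{N - -54} = \sqrt{- \frac{1}{274} - -54} = \sqrt{- \frac{1}{274} + 54} = \sqrt{\frac{14795}{274}} = \frac{\sqrt{4053830}}{274}$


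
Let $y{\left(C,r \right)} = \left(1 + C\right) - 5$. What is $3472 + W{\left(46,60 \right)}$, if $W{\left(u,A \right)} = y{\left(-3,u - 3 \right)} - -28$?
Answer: $3493$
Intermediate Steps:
$y{\left(C,r \right)} = -4 + C$
$W{\left(u,A \right)} = 21$ ($W{\left(u,A \right)} = \left(-4 - 3\right) - -28 = -7 + 28 = 21$)
$3472 + W{\left(46,60 \right)} = 3472 + 21 = 3493$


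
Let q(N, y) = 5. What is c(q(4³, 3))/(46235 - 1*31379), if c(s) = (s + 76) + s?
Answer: 43/7428 ≈ 0.0057889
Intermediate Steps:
c(s) = 76 + 2*s (c(s) = (76 + s) + s = 76 + 2*s)
c(q(4³, 3))/(46235 - 1*31379) = (76 + 2*5)/(46235 - 1*31379) = (76 + 10)/(46235 - 31379) = 86/14856 = 86*(1/14856) = 43/7428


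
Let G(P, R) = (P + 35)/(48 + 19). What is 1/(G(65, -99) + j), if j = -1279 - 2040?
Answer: -67/222273 ≈ -0.00030143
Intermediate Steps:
G(P, R) = 35/67 + P/67 (G(P, R) = (35 + P)/67 = (35 + P)*(1/67) = 35/67 + P/67)
j = -3319
1/(G(65, -99) + j) = 1/((35/67 + (1/67)*65) - 3319) = 1/((35/67 + 65/67) - 3319) = 1/(100/67 - 3319) = 1/(-222273/67) = -67/222273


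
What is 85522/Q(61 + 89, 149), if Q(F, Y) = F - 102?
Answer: 42761/24 ≈ 1781.7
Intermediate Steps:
Q(F, Y) = -102 + F
85522/Q(61 + 89, 149) = 85522/(-102 + (61 + 89)) = 85522/(-102 + 150) = 85522/48 = 85522*(1/48) = 42761/24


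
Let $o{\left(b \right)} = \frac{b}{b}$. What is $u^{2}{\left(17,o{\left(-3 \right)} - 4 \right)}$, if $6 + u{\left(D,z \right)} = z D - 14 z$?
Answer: $225$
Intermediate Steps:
$o{\left(b \right)} = 1$
$u{\left(D,z \right)} = -6 - 14 z + D z$ ($u{\left(D,z \right)} = -6 + \left(z D - 14 z\right) = -6 + \left(D z - 14 z\right) = -6 + \left(- 14 z + D z\right) = -6 - 14 z + D z$)
$u^{2}{\left(17,o{\left(-3 \right)} - 4 \right)} = \left(-6 - 14 \left(1 - 4\right) + 17 \left(1 - 4\right)\right)^{2} = \left(-6 - -42 + 17 \left(-3\right)\right)^{2} = \left(-6 + 42 - 51\right)^{2} = \left(-15\right)^{2} = 225$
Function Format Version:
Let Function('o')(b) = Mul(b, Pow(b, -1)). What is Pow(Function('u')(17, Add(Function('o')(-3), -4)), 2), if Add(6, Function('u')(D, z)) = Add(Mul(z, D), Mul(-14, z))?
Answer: 225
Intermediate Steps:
Function('o')(b) = 1
Function('u')(D, z) = Add(-6, Mul(-14, z), Mul(D, z)) (Function('u')(D, z) = Add(-6, Add(Mul(z, D), Mul(-14, z))) = Add(-6, Add(Mul(D, z), Mul(-14, z))) = Add(-6, Add(Mul(-14, z), Mul(D, z))) = Add(-6, Mul(-14, z), Mul(D, z)))
Pow(Function('u')(17, Add(Function('o')(-3), -4)), 2) = Pow(Add(-6, Mul(-14, Add(1, -4)), Mul(17, Add(1, -4))), 2) = Pow(Add(-6, Mul(-14, -3), Mul(17, -3)), 2) = Pow(Add(-6, 42, -51), 2) = Pow(-15, 2) = 225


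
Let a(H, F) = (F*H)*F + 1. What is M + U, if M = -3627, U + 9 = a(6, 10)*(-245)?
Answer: -150881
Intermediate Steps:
a(H, F) = 1 + H*F² (a(H, F) = H*F² + 1 = 1 + H*F²)
U = -147254 (U = -9 + (1 + 6*10²)*(-245) = -9 + (1 + 6*100)*(-245) = -9 + (1 + 600)*(-245) = -9 + 601*(-245) = -9 - 147245 = -147254)
M + U = -3627 - 147254 = -150881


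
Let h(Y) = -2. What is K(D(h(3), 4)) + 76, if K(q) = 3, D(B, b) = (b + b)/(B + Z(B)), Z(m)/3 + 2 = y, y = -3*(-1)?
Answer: 79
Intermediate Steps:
y = 3
Z(m) = 3 (Z(m) = -6 + 3*3 = -6 + 9 = 3)
D(B, b) = 2*b/(3 + B) (D(B, b) = (b + b)/(B + 3) = (2*b)/(3 + B) = 2*b/(3 + B))
K(D(h(3), 4)) + 76 = 3 + 76 = 79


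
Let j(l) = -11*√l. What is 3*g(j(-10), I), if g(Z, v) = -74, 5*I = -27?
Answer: -222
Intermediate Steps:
I = -27/5 (I = (⅕)*(-27) = -27/5 ≈ -5.4000)
3*g(j(-10), I) = 3*(-74) = -222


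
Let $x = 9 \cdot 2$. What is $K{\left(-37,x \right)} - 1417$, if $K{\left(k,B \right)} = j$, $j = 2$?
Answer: $-1415$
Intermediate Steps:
$x = 18$
$K{\left(k,B \right)} = 2$
$K{\left(-37,x \right)} - 1417 = 2 - 1417 = -1415$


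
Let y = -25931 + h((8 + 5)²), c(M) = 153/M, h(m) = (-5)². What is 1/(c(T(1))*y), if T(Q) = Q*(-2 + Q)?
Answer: 1/3963618 ≈ 2.5229e-7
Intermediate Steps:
h(m) = 25
y = -25906 (y = -25931 + 25 = -25906)
1/(c(T(1))*y) = 1/((153/((1*(-2 + 1))))*(-25906)) = -1/25906/(153/((1*(-1)))) = -1/25906/(153/(-1)) = -1/25906/(153*(-1)) = -1/25906/(-153) = -1/153*(-1/25906) = 1/3963618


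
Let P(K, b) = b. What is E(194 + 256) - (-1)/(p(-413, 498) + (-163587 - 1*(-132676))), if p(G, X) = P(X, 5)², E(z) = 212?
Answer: 6547831/30886 ≈ 212.00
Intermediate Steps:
p(G, X) = 25 (p(G, X) = 5² = 25)
E(194 + 256) - (-1)/(p(-413, 498) + (-163587 - 1*(-132676))) = 212 - (-1)/(25 + (-163587 - 1*(-132676))) = 212 - (-1)/(25 + (-163587 + 132676)) = 212 - (-1)/(25 - 30911) = 212 - (-1)/(-30886) = 212 - (-1)*(-1)/30886 = 212 - 1*1/30886 = 212 - 1/30886 = 6547831/30886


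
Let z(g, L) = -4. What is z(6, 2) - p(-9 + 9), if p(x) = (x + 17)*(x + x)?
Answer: -4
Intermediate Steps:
p(x) = 2*x*(17 + x) (p(x) = (17 + x)*(2*x) = 2*x*(17 + x))
z(6, 2) - p(-9 + 9) = -4 - 2*(-9 + 9)*(17 + (-9 + 9)) = -4 - 2*0*(17 + 0) = -4 - 2*0*17 = -4 - 1*0 = -4 + 0 = -4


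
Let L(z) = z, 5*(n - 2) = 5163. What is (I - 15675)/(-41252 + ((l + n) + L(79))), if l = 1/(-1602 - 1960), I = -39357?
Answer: 326706640/238288303 ≈ 1.3711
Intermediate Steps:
n = 5173/5 (n = 2 + (⅕)*5163 = 2 + 5163/5 = 5173/5 ≈ 1034.6)
l = -1/3562 (l = 1/(-3562) = -1/3562 ≈ -0.00028074)
(I - 15675)/(-41252 + ((l + n) + L(79))) = (-39357 - 15675)/(-41252 + ((-1/3562 + 5173/5) + 79)) = -55032/(-41252 + (18426221/17810 + 79)) = -55032/(-41252 + 19833211/17810) = -55032/(-714864909/17810) = -55032*(-17810/714864909) = 326706640/238288303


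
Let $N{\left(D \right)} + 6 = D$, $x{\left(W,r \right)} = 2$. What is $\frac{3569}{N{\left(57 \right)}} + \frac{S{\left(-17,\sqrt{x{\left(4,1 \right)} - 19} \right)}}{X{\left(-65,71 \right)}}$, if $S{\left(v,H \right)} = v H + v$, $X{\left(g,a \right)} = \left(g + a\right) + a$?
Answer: $\frac{273946}{3927} - \frac{17 i \sqrt{17}}{77} \approx 69.76 - 0.9103 i$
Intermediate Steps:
$X{\left(g,a \right)} = g + 2 a$ ($X{\left(g,a \right)} = \left(a + g\right) + a = g + 2 a$)
$N{\left(D \right)} = -6 + D$
$S{\left(v,H \right)} = v + H v$ ($S{\left(v,H \right)} = H v + v = v + H v$)
$\frac{3569}{N{\left(57 \right)}} + \frac{S{\left(-17,\sqrt{x{\left(4,1 \right)} - 19} \right)}}{X{\left(-65,71 \right)}} = \frac{3569}{-6 + 57} + \frac{\left(-17\right) \left(1 + \sqrt{2 - 19}\right)}{-65 + 2 \cdot 71} = \frac{3569}{51} + \frac{\left(-17\right) \left(1 + \sqrt{-17}\right)}{-65 + 142} = 3569 \cdot \frac{1}{51} + \frac{\left(-17\right) \left(1 + i \sqrt{17}\right)}{77} = \frac{3569}{51} + \left(-17 - 17 i \sqrt{17}\right) \frac{1}{77} = \frac{3569}{51} - \left(\frac{17}{77} + \frac{17 i \sqrt{17}}{77}\right) = \frac{273946}{3927} - \frac{17 i \sqrt{17}}{77}$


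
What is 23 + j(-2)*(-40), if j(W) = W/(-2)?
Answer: -17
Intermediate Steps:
j(W) = -W/2 (j(W) = W*(-½) = -W/2)
23 + j(-2)*(-40) = 23 - ½*(-2)*(-40) = 23 + 1*(-40) = 23 - 40 = -17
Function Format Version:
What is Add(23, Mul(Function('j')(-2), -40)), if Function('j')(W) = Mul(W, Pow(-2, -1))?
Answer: -17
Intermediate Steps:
Function('j')(W) = Mul(Rational(-1, 2), W) (Function('j')(W) = Mul(W, Rational(-1, 2)) = Mul(Rational(-1, 2), W))
Add(23, Mul(Function('j')(-2), -40)) = Add(23, Mul(Mul(Rational(-1, 2), -2), -40)) = Add(23, Mul(1, -40)) = Add(23, -40) = -17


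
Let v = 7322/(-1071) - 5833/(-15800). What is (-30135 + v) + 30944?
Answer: 1940042249/2417400 ≈ 802.53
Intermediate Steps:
v = -15634351/2417400 (v = 7322*(-1/1071) - 5833*(-1/15800) = -1046/153 + 5833/15800 = -15634351/2417400 ≈ -6.4674)
(-30135 + v) + 30944 = (-30135 - 15634351/2417400) + 30944 = -72863983351/2417400 + 30944 = 1940042249/2417400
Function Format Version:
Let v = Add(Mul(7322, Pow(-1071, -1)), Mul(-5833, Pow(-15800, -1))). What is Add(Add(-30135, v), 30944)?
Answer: Rational(1940042249, 2417400) ≈ 802.53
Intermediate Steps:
v = Rational(-15634351, 2417400) (v = Add(Mul(7322, Rational(-1, 1071)), Mul(-5833, Rational(-1, 15800))) = Add(Rational(-1046, 153), Rational(5833, 15800)) = Rational(-15634351, 2417400) ≈ -6.4674)
Add(Add(-30135, v), 30944) = Add(Add(-30135, Rational(-15634351, 2417400)), 30944) = Add(Rational(-72863983351, 2417400), 30944) = Rational(1940042249, 2417400)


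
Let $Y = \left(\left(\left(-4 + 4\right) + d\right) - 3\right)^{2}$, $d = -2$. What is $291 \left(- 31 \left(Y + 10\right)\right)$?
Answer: $-315735$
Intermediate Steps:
$Y = 25$ ($Y = \left(\left(\left(-4 + 4\right) - 2\right) - 3\right)^{2} = \left(\left(0 - 2\right) - 3\right)^{2} = \left(-2 - 3\right)^{2} = \left(-5\right)^{2} = 25$)
$291 \left(- 31 \left(Y + 10\right)\right) = 291 \left(- 31 \left(25 + 10\right)\right) = 291 \left(\left(-31\right) 35\right) = 291 \left(-1085\right) = -315735$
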